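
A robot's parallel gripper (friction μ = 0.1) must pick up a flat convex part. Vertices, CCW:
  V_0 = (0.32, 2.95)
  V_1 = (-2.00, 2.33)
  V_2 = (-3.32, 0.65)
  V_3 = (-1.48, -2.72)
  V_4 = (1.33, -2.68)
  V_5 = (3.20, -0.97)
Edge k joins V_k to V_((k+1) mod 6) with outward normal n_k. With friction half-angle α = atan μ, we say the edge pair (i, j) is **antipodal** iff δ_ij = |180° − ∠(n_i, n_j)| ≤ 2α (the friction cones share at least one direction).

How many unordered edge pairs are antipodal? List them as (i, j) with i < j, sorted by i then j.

α = atan 0.1 = 5.71°;  2α = 11.42°
n_0 = (-0.2582, +0.9661)
n_1 = (-0.7863, +0.6178)
n_2 = (-0.8777, -0.4792)
n_3 = (+0.0142, -0.9999)
n_4 = (+0.6748, -0.7380)
n_5 = (+0.8059, +0.5921)
  (0,1): δ = 143.12°  ·
  (0,2): δ = 76.33°  ·
  (0,3): δ = 14.15°  ·
  (0,4): δ = 27.48°  ·
  (0,5): δ = 111.34°  ·
  (1,2): δ = 113.21°  ·
  (1,3): δ = 51.03°  ·
  (1,4): δ = 9.40°  ✓
  (1,5): δ = 74.46°  ·
  (2,3): δ = 117.82°  ·
  (2,4): δ = 76.19°  ·
  (2,5): δ = 7.67°  ✓
  (3,4): δ = 138.37°  ·
  (3,5): δ = 54.51°  ·
  (4,5): δ = 96.14°  ·
antipodal pairs: 2

count = 2; pairs: (1,4), (2,5)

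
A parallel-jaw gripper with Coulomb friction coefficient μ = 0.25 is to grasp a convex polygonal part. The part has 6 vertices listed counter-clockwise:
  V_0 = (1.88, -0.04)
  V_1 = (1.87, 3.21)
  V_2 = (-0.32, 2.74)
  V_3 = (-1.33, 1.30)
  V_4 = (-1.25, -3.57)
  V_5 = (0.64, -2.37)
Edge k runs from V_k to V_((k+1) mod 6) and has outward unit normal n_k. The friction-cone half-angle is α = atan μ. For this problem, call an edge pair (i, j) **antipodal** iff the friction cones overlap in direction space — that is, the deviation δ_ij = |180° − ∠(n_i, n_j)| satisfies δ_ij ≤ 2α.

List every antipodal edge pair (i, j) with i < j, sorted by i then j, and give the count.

count = 4; pairs: (0,3), (1,4), (2,4), (2,5)

α = atan 0.25 = 14.04°;  2α = 28.07°
n_0 = (+1.0000, +0.0031)
n_1 = (-0.2098, +0.9777)
n_2 = (-0.8187, +0.5742)
n_3 = (-0.9999, -0.0164)
n_4 = (+0.5360, -0.8442)
n_5 = (+0.8828, -0.4698)
  (0,1): δ = 78.06°  ·
  (0,2): δ = 35.22°  ·
  (0,3): δ = 0.76°  ✓
  (0,4): δ = 122.24°  ·
  (0,5): δ = 151.80°  ·
  (1,2): δ = 137.16°  ·
  (1,3): δ = 101.17°  ·
  (1,4): δ = 20.30°  ✓
  (1,5): δ = 49.87°  ·
  (2,3): δ = 144.01°  ·
  (2,4): δ = 22.54°  ✓
  (2,5): δ = 7.02°  ✓
  (3,4): δ = 58.53°  ·
  (3,5): δ = 28.96°  ·
  (4,5): δ = 150.43°  ·
antipodal pairs: 4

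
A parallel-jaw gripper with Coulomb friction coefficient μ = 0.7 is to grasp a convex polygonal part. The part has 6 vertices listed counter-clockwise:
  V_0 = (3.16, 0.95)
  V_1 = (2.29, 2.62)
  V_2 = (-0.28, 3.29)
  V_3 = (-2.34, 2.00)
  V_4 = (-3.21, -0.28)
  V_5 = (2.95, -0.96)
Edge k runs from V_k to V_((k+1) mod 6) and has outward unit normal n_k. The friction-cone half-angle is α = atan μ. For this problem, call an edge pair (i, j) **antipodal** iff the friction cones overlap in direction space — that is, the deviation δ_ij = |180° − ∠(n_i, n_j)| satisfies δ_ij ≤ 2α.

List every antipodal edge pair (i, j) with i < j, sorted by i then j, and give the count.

α = atan 0.7 = 34.99°;  2α = 69.98°
n_0 = (+0.8869, +0.4620)
n_1 = (+0.2523, +0.9677)
n_2 = (-0.5307, +0.8475)
n_3 = (-0.9343, +0.3565)
n_4 = (-0.1097, -0.9940)
n_5 = (+0.9940, -0.1093)
  (0,1): δ = 132.13°  ·
  (0,2): δ = 85.46°  ·
  (0,3): δ = 48.40°  ✓
  (0,4): δ = 56.18°  ✓
  (0,5): δ = 146.21°  ·
  (1,2): δ = 133.33°  ·
  (1,3): δ = 96.27°  ·
  (1,4): δ = 8.31°  ✓
  (1,5): δ = 98.34°  ·
  (2,3): δ = 142.94°  ·
  (2,4): δ = 38.35°  ✓
  (2,5): δ = 51.67°  ✓
  (3,4): δ = 75.41°  ·
  (3,5): δ = 14.61°  ✓
  (4,5): δ = 89.97°  ·
antipodal pairs: 6

count = 6; pairs: (0,3), (0,4), (1,4), (2,4), (2,5), (3,5)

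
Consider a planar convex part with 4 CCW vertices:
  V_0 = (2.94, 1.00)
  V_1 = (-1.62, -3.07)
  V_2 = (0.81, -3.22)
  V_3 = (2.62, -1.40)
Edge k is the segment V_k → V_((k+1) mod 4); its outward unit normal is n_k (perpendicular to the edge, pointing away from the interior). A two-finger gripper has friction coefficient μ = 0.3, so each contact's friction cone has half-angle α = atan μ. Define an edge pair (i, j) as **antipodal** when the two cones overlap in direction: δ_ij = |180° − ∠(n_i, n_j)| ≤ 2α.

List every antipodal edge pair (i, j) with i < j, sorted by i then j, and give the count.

count = 1; pairs: (0,2)

α = atan 0.3 = 16.70°;  2α = 33.40°
n_0 = (-0.6659, +0.7461)
n_1 = (-0.0616, -0.9981)
n_2 = (+0.7091, -0.7052)
n_3 = (+0.9912, -0.1322)
  (0,1): δ = 45.28°  ·
  (0,2): δ = 3.41°  ✓
  (0,3): δ = 40.66°  ·
  (1,2): δ = 131.31°  ·
  (1,3): δ = 94.06°  ·
  (2,3): δ = 142.75°  ·
antipodal pairs: 1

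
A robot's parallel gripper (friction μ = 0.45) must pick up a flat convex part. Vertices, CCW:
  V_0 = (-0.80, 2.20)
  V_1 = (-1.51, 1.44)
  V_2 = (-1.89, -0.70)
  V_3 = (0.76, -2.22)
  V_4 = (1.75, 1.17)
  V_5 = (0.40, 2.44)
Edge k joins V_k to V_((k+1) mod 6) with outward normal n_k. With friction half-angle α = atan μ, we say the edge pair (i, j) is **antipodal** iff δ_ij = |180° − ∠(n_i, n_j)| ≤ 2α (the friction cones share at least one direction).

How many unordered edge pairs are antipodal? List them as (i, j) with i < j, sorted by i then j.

count = 4; pairs: (0,3), (1,3), (2,4), (2,5)

α = atan 0.45 = 24.23°;  2α = 48.46°
n_0 = (-0.7307, +0.6827)
n_1 = (-0.9846, +0.1748)
n_2 = (-0.4975, -0.8674)
n_3 = (+0.9599, -0.2803)
n_4 = (+0.6852, +0.7284)
n_5 = (-0.1961, +0.9806)
  (0,1): δ = 147.02°  ·
  (0,2): δ = 76.79°  ·
  (0,3): δ = 26.77°  ✓
  (0,4): δ = 89.80°  ·
  (0,5): δ = 144.36°  ·
  (1,2): δ = 109.77°  ·
  (1,3): δ = 6.21°  ✓
  (1,4): δ = 56.82°  ·
  (1,5): δ = 111.38°  ·
  (2,3): δ = 76.44°  ·
  (2,4): δ = 13.41°  ✓
  (2,5): δ = 41.15°  ✓
  (3,4): δ = 116.97°  ·
  (3,5): δ = 62.41°  ·
  (4,5): δ = 125.44°  ·
antipodal pairs: 4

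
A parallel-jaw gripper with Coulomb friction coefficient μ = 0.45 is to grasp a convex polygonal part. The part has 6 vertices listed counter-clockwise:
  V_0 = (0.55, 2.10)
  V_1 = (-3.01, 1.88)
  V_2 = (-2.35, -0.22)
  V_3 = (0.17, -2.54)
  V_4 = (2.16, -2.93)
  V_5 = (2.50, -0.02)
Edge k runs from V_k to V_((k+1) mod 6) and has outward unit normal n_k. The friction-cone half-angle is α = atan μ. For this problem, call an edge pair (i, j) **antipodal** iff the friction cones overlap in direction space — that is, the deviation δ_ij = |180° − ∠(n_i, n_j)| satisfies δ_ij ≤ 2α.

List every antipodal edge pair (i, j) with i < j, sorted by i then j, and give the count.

α = atan 0.45 = 24.23°;  2α = 48.46°
n_0 = (-0.0617, +0.9981)
n_1 = (-0.9540, -0.2998)
n_2 = (-0.6773, -0.7357)
n_3 = (-0.1923, -0.9813)
n_4 = (+0.9932, -0.1160)
n_5 = (+0.7360, +0.6770)
  (0,1): δ = 76.09°  ·
  (0,2): δ = 46.17°  ✓
  (0,3): δ = 14.62°  ✓
  (0,4): δ = 79.80°  ·
  (0,5): δ = 129.07°  ·
  (1,2): δ = 150.08°  ·
  (1,3): δ = 118.54°  ·
  (1,4): δ = 24.11°  ✓
  (1,5): δ = 25.16°  ✓
  (2,3): δ = 148.45°  ·
  (2,4): δ = 54.03°  ·
  (2,5): δ = 4.76°  ✓
  (3,4): δ = 85.58°  ·
  (3,5): δ = 36.30°  ✓
  (4,5): δ = 130.73°  ·
antipodal pairs: 6

count = 6; pairs: (0,2), (0,3), (1,4), (1,5), (2,5), (3,5)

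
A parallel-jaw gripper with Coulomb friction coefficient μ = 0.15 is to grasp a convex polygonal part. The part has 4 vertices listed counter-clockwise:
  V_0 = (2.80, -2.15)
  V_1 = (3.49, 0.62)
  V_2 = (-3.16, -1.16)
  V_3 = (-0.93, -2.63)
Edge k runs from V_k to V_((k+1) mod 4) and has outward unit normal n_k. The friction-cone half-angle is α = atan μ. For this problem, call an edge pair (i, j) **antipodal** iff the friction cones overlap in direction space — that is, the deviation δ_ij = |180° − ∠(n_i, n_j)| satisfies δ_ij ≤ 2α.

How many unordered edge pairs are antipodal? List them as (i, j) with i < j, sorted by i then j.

count = 1; pairs: (1,3)

α = atan 0.15 = 8.53°;  2α = 17.06°
n_0 = (+0.9703, -0.2417)
n_1 = (-0.2586, +0.9660)
n_2 = (-0.5504, -0.8349)
n_3 = (+0.1276, -0.9918)
  (0,1): δ = 61.03°  ·
  (0,2): δ = 70.59°  ·
  (0,3): δ = 111.32°  ·
  (1,2): δ = 48.38°  ·
  (1,3): δ = 7.65°  ✓
  (2,3): δ = 139.27°  ·
antipodal pairs: 1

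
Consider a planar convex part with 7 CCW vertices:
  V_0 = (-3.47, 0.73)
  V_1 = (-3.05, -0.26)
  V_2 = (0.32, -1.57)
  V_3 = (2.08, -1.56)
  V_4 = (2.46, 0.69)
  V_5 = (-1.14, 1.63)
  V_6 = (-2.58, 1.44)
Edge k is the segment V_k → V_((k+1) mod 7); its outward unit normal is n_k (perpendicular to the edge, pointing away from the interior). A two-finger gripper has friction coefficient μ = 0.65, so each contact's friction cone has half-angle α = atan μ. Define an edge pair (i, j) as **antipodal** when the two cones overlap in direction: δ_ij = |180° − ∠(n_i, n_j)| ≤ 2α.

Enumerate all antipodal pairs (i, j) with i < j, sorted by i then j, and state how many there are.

α = atan 0.65 = 33.02°;  2α = 66.05°
n_0 = (-0.9206, -0.3905)
n_1 = (-0.3623, -0.9321)
n_2 = (+0.0057, -1.0000)
n_3 = (+0.9860, -0.1665)
n_4 = (+0.2526, +0.9676)
n_5 = (-0.1308, +0.9914)
n_6 = (-0.6236, +0.7817)
  (0,1): δ = 134.23°  ·
  (0,2): δ = 112.66°  ·
  (0,3): δ = 32.57°  ✓
  (0,4): δ = 52.38°  ✓
  (0,5): δ = 74.53°  ·
  (0,6): δ = 105.59°  ·
  (1,2): δ = 158.43°  ·
  (1,3): δ = 78.34°  ·
  (1,4): δ = 6.61°  ✓
  (1,5): δ = 28.76°  ✓
  (1,6): δ = 59.82°  ✓
  (2,3): δ = 99.91°  ·
  (2,4): δ = 14.96°  ✓
  (2,5): δ = 7.19°  ✓
  (2,6): δ = 38.26°  ✓
  (3,4): δ = 95.05°  ·
  (3,5): δ = 72.90°  ·
  (3,6): δ = 41.83°  ✓
  (4,5): δ = 157.85°  ·
  (4,6): δ = 126.78°  ·
  (5,6): δ = 148.94°  ·
antipodal pairs: 9

count = 9; pairs: (0,3), (0,4), (1,4), (1,5), (1,6), (2,4), (2,5), (2,6), (3,6)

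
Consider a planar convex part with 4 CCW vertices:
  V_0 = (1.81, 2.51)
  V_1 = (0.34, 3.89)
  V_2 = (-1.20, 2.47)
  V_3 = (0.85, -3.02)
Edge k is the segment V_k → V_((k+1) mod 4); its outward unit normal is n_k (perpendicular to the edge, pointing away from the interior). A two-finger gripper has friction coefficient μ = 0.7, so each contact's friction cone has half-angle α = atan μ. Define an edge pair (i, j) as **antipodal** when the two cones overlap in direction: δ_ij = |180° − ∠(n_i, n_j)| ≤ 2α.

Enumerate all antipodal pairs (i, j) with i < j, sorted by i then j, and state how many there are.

α = atan 0.7 = 34.99°;  2α = 69.98°
n_0 = (+0.6844, +0.7291)
n_1 = (-0.6779, +0.7352)
n_2 = (-0.9368, -0.3498)
n_3 = (+0.9853, -0.1710)
  (0,1): δ = 94.13°  ·
  (0,2): δ = 26.33°  ✓
  (0,3): δ = 123.34°  ·
  (1,2): δ = 112.20°  ·
  (1,3): δ = 37.47°  ✓
  (2,3): δ = 30.32°  ✓
antipodal pairs: 3

count = 3; pairs: (0,2), (1,3), (2,3)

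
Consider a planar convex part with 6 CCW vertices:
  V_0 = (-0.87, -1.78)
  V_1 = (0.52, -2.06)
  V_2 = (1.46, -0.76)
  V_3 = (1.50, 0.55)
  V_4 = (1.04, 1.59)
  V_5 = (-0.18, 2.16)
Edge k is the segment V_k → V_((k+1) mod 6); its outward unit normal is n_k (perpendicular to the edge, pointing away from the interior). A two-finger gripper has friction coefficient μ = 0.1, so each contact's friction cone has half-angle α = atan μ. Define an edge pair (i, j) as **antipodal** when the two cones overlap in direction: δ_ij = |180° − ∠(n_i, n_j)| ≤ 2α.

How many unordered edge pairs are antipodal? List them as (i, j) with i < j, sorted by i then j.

count = 1; pairs: (2,5)

α = atan 0.1 = 5.71°;  2α = 11.42°
n_0 = (-0.1975, -0.9803)
n_1 = (+0.8104, -0.5859)
n_2 = (+0.9995, -0.0305)
n_3 = (+0.9145, +0.4045)
n_4 = (+0.4233, +0.9060)
n_5 = (-0.9850, +0.1725)
  (0,1): δ = 114.48°  ·
  (0,2): δ = 80.36°  ·
  (0,3): δ = 54.75°  ·
  (0,4): δ = 13.65°  ·
  (0,5): δ = 91.46°  ·
  (1,2): δ = 145.88°  ·
  (1,3): δ = 120.27°  ·
  (1,4): δ = 79.17°  ·
  (1,5): δ = 25.94°  ·
  (2,3): δ = 154.39°  ·
  (2,4): δ = 113.29°  ·
  (2,5): δ = 8.18°  ✓
  (3,4): δ = 138.90°  ·
  (3,5): δ = 33.79°  ·
  (4,5): δ = 74.89°  ·
antipodal pairs: 1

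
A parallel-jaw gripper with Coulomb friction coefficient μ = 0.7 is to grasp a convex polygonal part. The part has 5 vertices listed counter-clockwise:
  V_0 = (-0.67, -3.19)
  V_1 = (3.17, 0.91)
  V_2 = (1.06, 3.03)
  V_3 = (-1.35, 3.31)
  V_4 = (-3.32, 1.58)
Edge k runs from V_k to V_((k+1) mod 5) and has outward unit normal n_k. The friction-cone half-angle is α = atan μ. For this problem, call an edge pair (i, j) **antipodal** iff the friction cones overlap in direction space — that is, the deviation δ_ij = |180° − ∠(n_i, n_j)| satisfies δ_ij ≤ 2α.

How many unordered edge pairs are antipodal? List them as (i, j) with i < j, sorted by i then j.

count = 4; pairs: (0,2), (0,3), (1,4), (2,4)

α = atan 0.7 = 34.99°;  2α = 69.98°
n_0 = (+0.7299, -0.6836)
n_1 = (+0.7088, +0.7054)
n_2 = (+0.1154, +0.9933)
n_3 = (-0.6599, +0.7514)
n_4 = (-0.8742, -0.4856)
  (0,1): δ = 92.01°  ·
  (0,2): δ = 53.50°  ✓
  (0,3): δ = 5.59°  ✓
  (0,4): δ = 72.18°  ·
  (1,2): δ = 141.49°  ·
  (1,3): δ = 93.58°  ·
  (1,4): δ = 15.81°  ✓
  (2,3): δ = 132.08°  ·
  (2,4): δ = 54.32°  ✓
  (3,4): δ = 102.23°  ·
antipodal pairs: 4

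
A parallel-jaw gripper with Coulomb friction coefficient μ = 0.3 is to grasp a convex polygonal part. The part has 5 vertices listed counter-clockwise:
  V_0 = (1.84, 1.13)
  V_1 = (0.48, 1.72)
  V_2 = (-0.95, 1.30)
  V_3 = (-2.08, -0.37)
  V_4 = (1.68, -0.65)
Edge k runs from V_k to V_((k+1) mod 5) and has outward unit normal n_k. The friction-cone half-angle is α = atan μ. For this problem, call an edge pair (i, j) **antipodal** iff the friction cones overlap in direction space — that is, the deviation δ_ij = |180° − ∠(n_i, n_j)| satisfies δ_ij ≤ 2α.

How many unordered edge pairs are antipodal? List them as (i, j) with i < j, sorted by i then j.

α = atan 0.3 = 16.70°;  2α = 33.40°
n_0 = (+0.3980, +0.9174)
n_1 = (-0.2818, +0.9595)
n_2 = (-0.8282, +0.5604)
n_3 = (-0.0743, -0.9972)
n_4 = (+0.9960, -0.0895)
  (0,1): δ = 140.18°  ·
  (0,2): δ = 100.63°  ·
  (0,3): δ = 19.19°  ✓
  (0,4): δ = 108.32°  ·
  (1,2): δ = 140.45°  ·
  (1,3): δ = 20.63°  ✓
  (1,4): δ = 68.50°  ·
  (2,3): δ = 60.17°  ·
  (2,4): δ = 28.95°  ✓
  (3,4): δ = 90.88°  ·
antipodal pairs: 3

count = 3; pairs: (0,3), (1,3), (2,4)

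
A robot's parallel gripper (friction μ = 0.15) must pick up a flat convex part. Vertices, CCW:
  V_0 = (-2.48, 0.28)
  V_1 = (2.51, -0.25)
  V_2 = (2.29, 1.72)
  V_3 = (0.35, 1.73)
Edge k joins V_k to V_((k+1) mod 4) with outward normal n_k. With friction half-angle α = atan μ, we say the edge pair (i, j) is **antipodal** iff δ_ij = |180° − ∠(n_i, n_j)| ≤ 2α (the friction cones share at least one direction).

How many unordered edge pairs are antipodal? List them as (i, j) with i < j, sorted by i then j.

count = 1; pairs: (0,2)

α = atan 0.15 = 8.53°;  2α = 17.06°
n_0 = (-0.1056, -0.9944)
n_1 = (+0.9938, +0.1110)
n_2 = (+0.0052, +1.0000)
n_3 = (-0.4560, +0.8900)
  (0,1): δ = 77.57°  ·
  (0,2): δ = 5.77°  ✓
  (0,3): δ = 33.19°  ·
  (1,2): δ = 96.67°  ·
  (1,3): δ = 69.24°  ·
  (2,3): δ = 152.58°  ·
antipodal pairs: 1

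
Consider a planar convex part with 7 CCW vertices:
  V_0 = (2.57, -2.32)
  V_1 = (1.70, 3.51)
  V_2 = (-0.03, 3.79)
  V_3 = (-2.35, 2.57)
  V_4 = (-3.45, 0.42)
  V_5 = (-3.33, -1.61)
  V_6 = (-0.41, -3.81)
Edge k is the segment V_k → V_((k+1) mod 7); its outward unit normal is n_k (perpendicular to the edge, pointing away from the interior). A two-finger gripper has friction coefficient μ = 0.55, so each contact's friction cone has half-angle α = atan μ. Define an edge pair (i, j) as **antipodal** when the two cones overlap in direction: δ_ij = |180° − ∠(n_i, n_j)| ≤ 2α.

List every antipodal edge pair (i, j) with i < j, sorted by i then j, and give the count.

count = 7; pairs: (0,3), (0,4), (0,5), (1,5), (1,6), (2,6), (3,6)

α = atan 0.55 = 28.81°;  2α = 57.62°
n_0 = (+0.9890, +0.1476)
n_1 = (+0.1598, +0.9872)
n_2 = (-0.4654, +0.8851)
n_3 = (-0.8902, +0.4555)
n_4 = (-0.9983, -0.0590)
n_5 = (-0.6017, -0.7987)
n_6 = (+0.4472, -0.8944)
  (0,1): δ = 107.68°  ·
  (0,2): δ = 70.75°  ·
  (0,3): δ = 35.58°  ✓
  (0,4): δ = 5.10°  ✓
  (0,5): δ = 44.52°  ✓
  (0,6): δ = 108.08°  ·
  (1,2): δ = 143.07°  ·
  (1,3): δ = 107.90°  ·
  (1,4): δ = 77.42°  ·
  (1,5): δ = 27.80°  ✓
  (1,6): δ = 35.76°  ✓
  (2,3): δ = 144.83°  ·
  (2,4): δ = 114.36°  ·
  (2,5): δ = 64.73°  ·
  (2,6): δ = 1.17°  ✓
  (3,4): δ = 149.52°  ·
  (3,5): δ = 99.90°  ·
  (3,6): δ = 36.34°  ✓
  (4,5): δ = 130.38°  ·
  (4,6): δ = 66.82°  ·
  (5,6): δ = 116.44°  ·
antipodal pairs: 7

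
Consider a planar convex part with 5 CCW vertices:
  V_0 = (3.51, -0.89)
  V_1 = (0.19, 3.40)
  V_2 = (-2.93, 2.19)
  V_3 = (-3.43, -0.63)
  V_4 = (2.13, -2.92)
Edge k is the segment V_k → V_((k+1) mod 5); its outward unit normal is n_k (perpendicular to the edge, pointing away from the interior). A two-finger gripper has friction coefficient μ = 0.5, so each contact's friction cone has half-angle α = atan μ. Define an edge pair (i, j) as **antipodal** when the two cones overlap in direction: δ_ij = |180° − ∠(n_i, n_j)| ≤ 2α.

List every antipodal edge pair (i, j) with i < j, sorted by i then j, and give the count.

count = 5; pairs: (0,2), (0,3), (1,3), (1,4), (2,4)

α = atan 0.5 = 26.57°;  2α = 53.13°
n_0 = (+0.7908, +0.6120)
n_1 = (-0.3616, +0.9323)
n_2 = (-0.9846, +0.1746)
n_3 = (-0.3808, -0.9246)
n_4 = (+0.8270, -0.5622)
  (0,1): δ = 106.54°  ·
  (0,2): δ = 47.79°  ✓
  (0,3): δ = 29.88°  ✓
  (0,4): δ = 108.06°  ·
  (1,2): δ = 121.25°  ·
  (1,3): δ = 43.58°  ✓
  (1,4): δ = 34.59°  ✓
  (2,3): δ = 102.33°  ·
  (2,4): δ = 24.15°  ✓
  (3,4): δ = 101.82°  ·
antipodal pairs: 5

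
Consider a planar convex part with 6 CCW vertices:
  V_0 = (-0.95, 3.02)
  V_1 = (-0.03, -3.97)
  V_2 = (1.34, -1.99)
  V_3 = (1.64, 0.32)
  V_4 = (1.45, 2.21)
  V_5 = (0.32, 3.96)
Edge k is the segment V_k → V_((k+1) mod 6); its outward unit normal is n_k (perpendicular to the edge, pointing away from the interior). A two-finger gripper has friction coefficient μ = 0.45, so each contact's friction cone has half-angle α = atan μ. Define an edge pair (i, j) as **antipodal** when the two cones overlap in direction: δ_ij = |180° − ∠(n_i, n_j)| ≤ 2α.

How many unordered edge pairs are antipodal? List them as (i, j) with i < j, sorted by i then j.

α = atan 0.45 = 24.23°;  2α = 48.46°
n_0 = (-0.9914, -0.1305)
n_1 = (+0.8223, -0.5690)
n_2 = (+0.9917, -0.1288)
n_3 = (+0.9950, +0.1000)
n_4 = (+0.8401, +0.5425)
n_5 = (-0.5949, +0.8038)
  (0,1): δ = 42.18°  ✓
  (0,2): δ = 14.90°  ✓
  (0,3): δ = 1.76°  ✓
  (0,4): δ = 25.35°  ✓
  (0,5): δ = 119.01°  ·
  (1,2): δ = 152.72°  ·
  (1,3): δ = 139.58°  ·
  (1,4): δ = 112.47°  ·
  (1,5): δ = 18.81°  ✓
  (2,3): δ = 166.86°  ·
  (2,4): δ = 139.75°  ·
  (2,5): δ = 46.09°  ✓
  (3,4): δ = 152.89°  ·
  (3,5): δ = 59.23°  ·
  (4,5): δ = 86.34°  ·
antipodal pairs: 6

count = 6; pairs: (0,1), (0,2), (0,3), (0,4), (1,5), (2,5)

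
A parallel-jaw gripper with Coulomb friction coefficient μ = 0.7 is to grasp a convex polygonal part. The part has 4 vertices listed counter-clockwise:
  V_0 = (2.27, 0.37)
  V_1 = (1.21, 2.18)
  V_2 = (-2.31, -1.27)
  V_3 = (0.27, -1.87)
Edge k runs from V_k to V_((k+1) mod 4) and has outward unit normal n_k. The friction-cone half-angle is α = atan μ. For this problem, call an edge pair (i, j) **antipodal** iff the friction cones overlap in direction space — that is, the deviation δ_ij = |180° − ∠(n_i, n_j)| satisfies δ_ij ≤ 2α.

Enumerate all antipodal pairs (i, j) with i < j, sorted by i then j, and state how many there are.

count = 3; pairs: (0,2), (1,2), (1,3)

α = atan 0.7 = 34.99°;  2α = 69.98°
n_0 = (+0.8629, +0.5054)
n_1 = (-0.7000, +0.7142)
n_2 = (-0.2265, -0.9740)
n_3 = (+0.7459, -0.6660)
  (0,1): δ = 75.93°  ·
  (0,2): δ = 46.55°  ✓
  (0,3): δ = 107.88°  ·
  (1,2): δ = 57.52°  ✓
  (1,3): δ = 3.82°  ✓
  (2,3): δ = 118.67°  ·
antipodal pairs: 3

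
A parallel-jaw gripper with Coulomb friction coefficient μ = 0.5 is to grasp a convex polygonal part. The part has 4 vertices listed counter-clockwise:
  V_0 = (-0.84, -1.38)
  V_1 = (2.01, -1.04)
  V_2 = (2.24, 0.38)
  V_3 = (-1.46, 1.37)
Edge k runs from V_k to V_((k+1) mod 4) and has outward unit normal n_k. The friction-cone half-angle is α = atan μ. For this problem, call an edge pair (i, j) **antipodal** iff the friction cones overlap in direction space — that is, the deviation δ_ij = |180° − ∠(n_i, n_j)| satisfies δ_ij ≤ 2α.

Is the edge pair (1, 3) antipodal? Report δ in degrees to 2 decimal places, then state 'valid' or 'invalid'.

α = atan 0.5 = 26.57°;  2α = 53.13°
edge 1: e_1 = (+0.23, +1.42);  n_1 = (+0.9871, -0.1599)
edge 3: e_3 = (+0.62, -2.75);  n_3 = (-0.9755, -0.2199)
∠(n_1, n_3) = 158.09°
δ = |180° − 158.09°| = 21.91°
21.91° ≤ 2α = 53.13°  →  valid

δ = 21.91°, valid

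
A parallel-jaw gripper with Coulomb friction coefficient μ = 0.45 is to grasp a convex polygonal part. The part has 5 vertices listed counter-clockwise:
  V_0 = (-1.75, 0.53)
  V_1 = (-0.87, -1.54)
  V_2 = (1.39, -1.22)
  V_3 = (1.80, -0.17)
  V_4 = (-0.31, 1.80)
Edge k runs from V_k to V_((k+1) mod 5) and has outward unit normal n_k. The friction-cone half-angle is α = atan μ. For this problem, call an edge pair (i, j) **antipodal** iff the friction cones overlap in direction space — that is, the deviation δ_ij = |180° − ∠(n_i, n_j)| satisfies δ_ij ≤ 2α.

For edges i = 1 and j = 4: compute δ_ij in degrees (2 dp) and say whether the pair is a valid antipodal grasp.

α = atan 0.45 = 24.23°;  2α = 48.46°
edge 1: e_1 = (+2.26, +0.32);  n_1 = (+0.1402, -0.9901)
edge 4: e_4 = (-1.44, -1.27);  n_4 = (-0.6614, +0.7500)
∠(n_1, n_4) = 146.65°
δ = |180° − 146.65°| = 33.35°
33.35° ≤ 2α = 48.46°  →  valid

δ = 33.35°, valid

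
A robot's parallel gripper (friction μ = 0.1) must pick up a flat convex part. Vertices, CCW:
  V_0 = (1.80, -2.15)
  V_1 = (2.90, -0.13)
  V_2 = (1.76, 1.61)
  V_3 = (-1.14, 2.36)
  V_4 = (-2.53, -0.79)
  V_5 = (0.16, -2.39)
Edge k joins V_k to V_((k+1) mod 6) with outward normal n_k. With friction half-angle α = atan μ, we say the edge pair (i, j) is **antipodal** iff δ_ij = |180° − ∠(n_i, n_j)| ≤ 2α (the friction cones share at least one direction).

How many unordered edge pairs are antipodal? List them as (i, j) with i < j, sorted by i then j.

α = atan 0.1 = 5.71°;  2α = 11.42°
n_0 = (+0.8782, -0.4782)
n_1 = (+0.8365, +0.5480)
n_2 = (+0.2504, +0.9681)
n_3 = (-0.9149, +0.4037)
n_4 = (-0.5112, -0.8595)
n_5 = (+0.1448, -0.9895)
  (0,1): δ = 118.20°  ·
  (0,2): δ = 75.93°  ·
  (0,3): δ = 4.76°  ✓
  (0,4): δ = 87.83°  ·
  (0,5): δ = 126.90°  ·
  (1,2): δ = 137.73°  ·
  (1,3): δ = 57.04°  ·
  (1,4): δ = 26.02°  ·
  (1,5): δ = 65.09°  ·
  (2,3): δ = 99.31°  ·
  (2,4): δ = 16.24°  ·
  (2,5): δ = 22.83°  ·
  (3,4): δ = 96.93°  ·
  (3,5): δ = 57.86°  ·
  (4,5): δ = 140.93°  ·
antipodal pairs: 1

count = 1; pairs: (0,3)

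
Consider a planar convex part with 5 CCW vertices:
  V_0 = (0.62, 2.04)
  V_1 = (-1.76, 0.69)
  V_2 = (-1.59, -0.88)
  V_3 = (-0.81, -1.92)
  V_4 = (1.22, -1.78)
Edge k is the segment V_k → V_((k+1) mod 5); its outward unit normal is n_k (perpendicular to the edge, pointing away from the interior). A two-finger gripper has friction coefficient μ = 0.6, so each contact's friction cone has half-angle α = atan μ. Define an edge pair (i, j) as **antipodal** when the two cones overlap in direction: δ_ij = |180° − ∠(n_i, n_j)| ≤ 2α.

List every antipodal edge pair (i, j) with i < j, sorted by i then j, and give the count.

count = 3; pairs: (0,3), (1,4), (2,4)

α = atan 0.6 = 30.96°;  2α = 61.93°
n_0 = (-0.4934, +0.8698)
n_1 = (-0.9942, -0.1077)
n_2 = (-0.8000, -0.6000)
n_3 = (+0.0688, -0.9976)
n_4 = (+0.9879, +0.1552)
  (0,1): δ = 113.38°  ·
  (0,2): δ = 82.69°  ·
  (0,3): δ = 25.62°  ✓
  (0,4): δ = 69.36°  ·
  (1,2): δ = 149.31°  ·
  (1,3): δ = 92.23°  ·
  (1,4): δ = 2.75°  ✓
  (2,3): δ = 122.92°  ·
  (2,4): δ = 27.94°  ✓
  (3,4): δ = 85.02°  ·
antipodal pairs: 3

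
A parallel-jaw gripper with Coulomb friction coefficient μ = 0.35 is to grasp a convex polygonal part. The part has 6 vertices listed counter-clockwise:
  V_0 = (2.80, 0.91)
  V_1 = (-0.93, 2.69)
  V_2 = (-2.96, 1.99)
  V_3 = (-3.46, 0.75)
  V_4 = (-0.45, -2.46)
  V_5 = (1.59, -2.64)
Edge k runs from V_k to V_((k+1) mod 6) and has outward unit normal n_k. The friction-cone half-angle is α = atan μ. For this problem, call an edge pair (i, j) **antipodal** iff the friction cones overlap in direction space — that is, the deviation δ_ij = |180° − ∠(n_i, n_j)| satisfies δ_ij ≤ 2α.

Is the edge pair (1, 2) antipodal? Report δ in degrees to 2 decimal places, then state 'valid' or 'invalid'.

δ = 130.99°, invalid

α = atan 0.35 = 19.29°;  2α = 38.58°
edge 1: e_1 = (-2.03, -0.70);  n_1 = (-0.3260, +0.9454)
edge 2: e_2 = (-0.50, -1.24);  n_2 = (-0.9274, +0.3740)
∠(n_1, n_2) = 49.01°
δ = |180° − 49.01°| = 130.99°
130.99° > 2α = 38.58°  →  invalid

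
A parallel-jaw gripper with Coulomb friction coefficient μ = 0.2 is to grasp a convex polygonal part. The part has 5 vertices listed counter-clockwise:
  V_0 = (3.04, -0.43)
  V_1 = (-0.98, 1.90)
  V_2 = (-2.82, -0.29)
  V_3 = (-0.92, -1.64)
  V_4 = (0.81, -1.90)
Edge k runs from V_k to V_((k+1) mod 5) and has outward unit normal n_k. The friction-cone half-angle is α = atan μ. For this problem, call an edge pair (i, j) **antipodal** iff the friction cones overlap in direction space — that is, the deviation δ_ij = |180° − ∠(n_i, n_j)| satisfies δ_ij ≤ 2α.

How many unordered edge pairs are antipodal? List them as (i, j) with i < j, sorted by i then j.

count = 3; pairs: (0,2), (0,3), (1,4)

α = atan 0.2 = 11.31°;  2α = 22.62°
n_0 = (+0.5015, +0.8652)
n_1 = (-0.7656, +0.6433)
n_2 = (-0.5792, -0.8152)
n_3 = (-0.1486, -0.9889)
n_4 = (+0.5504, -0.8349)
  (0,1): δ = 99.94°  ·
  (0,2): δ = 5.30°  ✓
  (0,3): δ = 21.55°  ✓
  (0,4): δ = 63.49°  ·
  (1,2): δ = 85.36°  ·
  (1,3): δ = 58.51°  ·
  (1,4): δ = 16.57°  ✓
  (2,3): δ = 153.15°  ·
  (2,4): δ = 111.21°  ·
  (3,4): δ = 138.06°  ·
antipodal pairs: 3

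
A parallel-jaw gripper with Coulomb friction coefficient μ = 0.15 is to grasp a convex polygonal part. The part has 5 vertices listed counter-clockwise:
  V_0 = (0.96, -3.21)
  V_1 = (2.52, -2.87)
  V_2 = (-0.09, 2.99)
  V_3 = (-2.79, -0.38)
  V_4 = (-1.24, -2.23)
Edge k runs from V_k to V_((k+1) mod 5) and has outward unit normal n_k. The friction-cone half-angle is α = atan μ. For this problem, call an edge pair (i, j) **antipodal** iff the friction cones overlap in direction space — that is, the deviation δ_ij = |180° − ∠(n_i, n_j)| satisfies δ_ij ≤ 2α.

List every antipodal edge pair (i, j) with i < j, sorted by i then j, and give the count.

α = atan 0.15 = 8.53°;  2α = 17.06°
n_0 = (+0.2129, -0.9771)
n_1 = (+0.9135, +0.4069)
n_2 = (-0.7804, +0.6253)
n_3 = (-0.7665, -0.6422)
n_4 = (-0.4069, -0.9135)
  (0,1): δ = 78.29°  ·
  (0,2): δ = 39.00°  ·
  (0,3): δ = 117.66°  ·
  (0,4): δ = 143.69°  ·
  (1,2): δ = 62.71°  ·
  (1,3): δ = 15.95°  ✓
  (1,4): δ = 41.98°  ·
  (2,3): δ = 101.34°  ·
  (2,4): δ = 75.31°  ·
  (3,4): δ = 153.97°  ·
antipodal pairs: 1

count = 1; pairs: (1,3)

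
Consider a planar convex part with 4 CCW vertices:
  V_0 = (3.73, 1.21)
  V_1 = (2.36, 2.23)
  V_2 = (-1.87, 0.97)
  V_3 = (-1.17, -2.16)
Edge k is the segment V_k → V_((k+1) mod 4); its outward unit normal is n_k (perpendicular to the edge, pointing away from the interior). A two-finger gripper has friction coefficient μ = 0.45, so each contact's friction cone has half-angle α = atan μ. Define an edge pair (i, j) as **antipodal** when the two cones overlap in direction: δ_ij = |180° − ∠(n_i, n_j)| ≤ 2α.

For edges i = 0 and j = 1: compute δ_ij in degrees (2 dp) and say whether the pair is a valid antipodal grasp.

δ = 126.74°, invalid

α = atan 0.45 = 24.23°;  2α = 48.46°
edge 0: e_0 = (-1.37, +1.02);  n_0 = (+0.5972, +0.8021)
edge 1: e_1 = (-4.23, -1.26);  n_1 = (-0.2855, +0.9584)
∠(n_0, n_1) = 53.26°
δ = |180° − 53.26°| = 126.74°
126.74° > 2α = 48.46°  →  invalid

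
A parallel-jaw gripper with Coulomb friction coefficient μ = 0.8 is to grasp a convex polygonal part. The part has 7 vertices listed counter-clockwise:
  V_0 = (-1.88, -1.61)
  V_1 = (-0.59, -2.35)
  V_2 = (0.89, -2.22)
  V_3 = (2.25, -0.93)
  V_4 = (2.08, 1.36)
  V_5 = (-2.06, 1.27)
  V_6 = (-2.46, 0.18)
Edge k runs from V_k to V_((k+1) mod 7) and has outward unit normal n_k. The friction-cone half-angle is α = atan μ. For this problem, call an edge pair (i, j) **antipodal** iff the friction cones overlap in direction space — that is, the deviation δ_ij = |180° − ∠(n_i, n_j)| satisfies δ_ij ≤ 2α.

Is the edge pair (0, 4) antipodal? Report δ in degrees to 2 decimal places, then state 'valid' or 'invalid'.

α = atan 0.8 = 38.66°;  2α = 77.32°
edge 0: e_0 = (+1.29, -0.74);  n_0 = (-0.4976, -0.8674)
edge 4: e_4 = (-4.14, -0.09);  n_4 = (-0.0217, +0.9998)
∠(n_0, n_4) = 148.91°
δ = |180° − 148.91°| = 31.09°
31.09° ≤ 2α = 77.32°  →  valid

δ = 31.09°, valid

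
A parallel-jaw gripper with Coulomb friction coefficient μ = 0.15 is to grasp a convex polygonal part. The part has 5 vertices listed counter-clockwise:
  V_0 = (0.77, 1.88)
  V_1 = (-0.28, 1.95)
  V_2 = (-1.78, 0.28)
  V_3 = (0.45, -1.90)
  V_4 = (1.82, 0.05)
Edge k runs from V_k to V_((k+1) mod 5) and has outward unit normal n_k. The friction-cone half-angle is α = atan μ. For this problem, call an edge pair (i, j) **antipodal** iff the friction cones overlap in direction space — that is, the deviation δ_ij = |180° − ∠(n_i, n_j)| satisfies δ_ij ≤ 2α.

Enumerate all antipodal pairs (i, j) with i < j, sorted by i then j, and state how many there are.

count = 2; pairs: (1,3), (2,4)

α = atan 0.15 = 8.53°;  2α = 17.06°
n_0 = (+0.0665, +0.9978)
n_1 = (-0.7440, +0.6682)
n_2 = (-0.6990, -0.7151)
n_3 = (+0.8182, -0.5749)
n_4 = (+0.8674, +0.4977)
  (0,1): δ = 128.12°  ·
  (0,2): δ = 40.54°  ·
  (0,3): δ = 58.72°  ·
  (0,4): δ = 123.66°  ·
  (1,2): δ = 92.42°  ·
  (1,3): δ = 6.84°  ✓
  (1,4): δ = 71.78°  ·
  (2,3): δ = 80.74°  ·
  (2,4): δ = 15.80°  ✓
  (3,4): δ = 115.06°  ·
antipodal pairs: 2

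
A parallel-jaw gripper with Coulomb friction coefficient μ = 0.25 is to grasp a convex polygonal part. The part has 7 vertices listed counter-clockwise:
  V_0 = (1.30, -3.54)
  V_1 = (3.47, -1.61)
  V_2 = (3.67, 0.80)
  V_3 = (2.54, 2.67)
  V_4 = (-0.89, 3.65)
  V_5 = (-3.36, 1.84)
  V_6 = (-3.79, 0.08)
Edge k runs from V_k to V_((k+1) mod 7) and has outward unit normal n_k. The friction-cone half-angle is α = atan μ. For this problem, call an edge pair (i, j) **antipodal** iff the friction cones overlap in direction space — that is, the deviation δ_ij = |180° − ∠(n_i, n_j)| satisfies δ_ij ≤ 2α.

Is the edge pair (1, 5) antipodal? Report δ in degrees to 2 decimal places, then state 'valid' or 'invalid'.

α = atan 0.25 = 14.04°;  2α = 28.07°
edge 1: e_1 = (+0.20, +2.41);  n_1 = (+0.9966, -0.0827)
edge 5: e_5 = (-0.43, -1.76);  n_5 = (-0.9714, +0.2373)
∠(n_1, n_5) = 171.01°
δ = |180° − 171.01°| = 8.99°
8.99° ≤ 2α = 28.07°  →  valid

δ = 8.99°, valid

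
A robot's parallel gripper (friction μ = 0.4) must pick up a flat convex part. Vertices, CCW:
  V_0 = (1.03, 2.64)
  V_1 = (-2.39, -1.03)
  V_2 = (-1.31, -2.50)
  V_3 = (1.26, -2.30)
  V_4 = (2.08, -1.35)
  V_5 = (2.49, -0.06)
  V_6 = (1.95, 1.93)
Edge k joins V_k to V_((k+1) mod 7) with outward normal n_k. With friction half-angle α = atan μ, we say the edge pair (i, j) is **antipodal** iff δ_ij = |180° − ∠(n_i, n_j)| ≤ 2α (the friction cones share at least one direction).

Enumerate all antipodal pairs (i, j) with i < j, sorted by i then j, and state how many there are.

α = atan 0.4 = 21.80°;  2α = 43.60°
n_0 = (-0.7316, +0.6817)
n_1 = (-0.8059, -0.5921)
n_2 = (+0.0776, -0.9970)
n_3 = (+0.7570, -0.6534)
n_4 = (+0.9530, -0.3029)
n_5 = (+0.9651, +0.2619)
n_6 = (+0.6110, +0.7917)
  (0,1): δ = 100.71°  ·
  (0,2): δ = 42.57°  ✓
  (0,3): δ = 2.18°  ✓
  (0,4): δ = 25.35°  ✓
  (0,5): δ = 58.16°  ·
  (0,6): δ = 95.32°  ·
  (1,2): δ = 121.85°  ·
  (1,3): δ = 77.10°  ·
  (1,4): δ = 53.94°  ·
  (1,5): δ = 21.12°  ✓
  (1,6): δ = 16.04°  ✓
  (2,3): δ = 135.25°  ·
  (2,4): δ = 112.08°  ·
  (2,5): δ = 79.27°  ·
  (2,6): δ = 42.11°  ✓
  (3,4): δ = 156.83°  ·
  (3,5): δ = 124.02°  ·
  (3,6): δ = 86.86°  ·
  (4,5): δ = 147.19°  ·
  (4,6): δ = 110.03°  ·
  (5,6): δ = 142.84°  ·
antipodal pairs: 6

count = 6; pairs: (0,2), (0,3), (0,4), (1,5), (1,6), (2,6)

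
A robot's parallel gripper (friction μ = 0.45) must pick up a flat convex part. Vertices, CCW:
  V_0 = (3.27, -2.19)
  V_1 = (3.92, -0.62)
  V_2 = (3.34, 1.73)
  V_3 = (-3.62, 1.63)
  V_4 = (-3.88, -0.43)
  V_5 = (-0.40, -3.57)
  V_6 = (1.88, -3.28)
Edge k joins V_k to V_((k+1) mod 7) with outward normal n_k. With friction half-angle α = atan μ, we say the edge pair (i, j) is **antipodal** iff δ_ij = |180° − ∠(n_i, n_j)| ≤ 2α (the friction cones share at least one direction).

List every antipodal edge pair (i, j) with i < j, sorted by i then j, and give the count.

count = 7; pairs: (0,3), (1,3), (1,4), (2,4), (2,5), (2,6), (3,6)

α = atan 0.45 = 24.23°;  2α = 48.46°
n_0 = (+0.9239, -0.3825)
n_1 = (+0.9709, +0.2396)
n_2 = (-0.0144, +0.9999)
n_3 = (-0.9921, +0.1252)
n_4 = (-0.6699, -0.7424)
n_5 = (+0.1262, -0.9920)
n_6 = (+0.6171, -0.7869)
  (0,1): δ = 143.65°  ·
  (0,2): δ = 66.69°  ·
  (0,3): δ = 15.30°  ✓
  (0,4): δ = 70.43°  ·
  (0,5): δ = 119.74°  ·
  (0,6): δ = 150.59°  ·
  (1,2): δ = 103.04°  ·
  (1,3): δ = 21.06°  ✓
  (1,4): δ = 34.08°  ✓
  (1,5): δ = 83.38°  ·
  (1,6): δ = 114.24°  ·
  (2,3): δ = 98.02°  ·
  (2,4): δ = 42.88°  ✓
  (2,5): δ = 6.43°  ✓
  (2,6): δ = 37.28°  ✓
  (3,4): δ = 124.87°  ·
  (3,5): δ = 75.56°  ·
  (3,6): δ = 44.70°  ✓
  (4,5): δ = 130.69°  ·
  (4,6): δ = 99.84°  ·
  (5,6): δ = 149.15°  ·
antipodal pairs: 7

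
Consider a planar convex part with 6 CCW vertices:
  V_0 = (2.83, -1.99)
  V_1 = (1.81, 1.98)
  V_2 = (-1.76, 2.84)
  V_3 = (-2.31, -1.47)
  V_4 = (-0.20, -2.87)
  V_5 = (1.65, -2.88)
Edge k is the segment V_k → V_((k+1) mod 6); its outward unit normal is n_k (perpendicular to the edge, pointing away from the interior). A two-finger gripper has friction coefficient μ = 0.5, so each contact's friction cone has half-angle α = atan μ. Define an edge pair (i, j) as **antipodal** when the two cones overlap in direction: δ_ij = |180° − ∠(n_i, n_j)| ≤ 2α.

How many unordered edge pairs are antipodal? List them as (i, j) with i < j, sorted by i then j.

count = 6; pairs: (0,2), (0,3), (1,3), (1,4), (1,5), (2,5)

α = atan 0.5 = 26.57°;  2α = 53.13°
n_0 = (+0.9685, +0.2488)
n_1 = (+0.2342, +0.9722)
n_2 = (-0.9920, +0.1266)
n_3 = (-0.5529, -0.8333)
n_4 = (-0.0054, -1.0000)
n_5 = (+0.6022, -0.7984)
  (0,1): δ = 117.95°  ·
  (0,2): δ = 21.68°  ✓
  (0,3): δ = 42.03°  ✓
  (0,4): δ = 75.28°  ·
  (0,5): δ = 112.62°  ·
  (1,2): δ = 83.73°  ·
  (1,3): δ = 20.02°  ✓
  (1,4): δ = 13.23°  ✓
  (1,5): δ = 50.57°  ✓
  (2,3): δ = 116.29°  ·
  (2,4): δ = 83.04°  ·
  (2,5): δ = 45.70°  ✓
  (3,4): δ = 146.75°  ·
  (3,5): δ = 109.41°  ·
  (4,5): δ = 142.67°  ·
antipodal pairs: 6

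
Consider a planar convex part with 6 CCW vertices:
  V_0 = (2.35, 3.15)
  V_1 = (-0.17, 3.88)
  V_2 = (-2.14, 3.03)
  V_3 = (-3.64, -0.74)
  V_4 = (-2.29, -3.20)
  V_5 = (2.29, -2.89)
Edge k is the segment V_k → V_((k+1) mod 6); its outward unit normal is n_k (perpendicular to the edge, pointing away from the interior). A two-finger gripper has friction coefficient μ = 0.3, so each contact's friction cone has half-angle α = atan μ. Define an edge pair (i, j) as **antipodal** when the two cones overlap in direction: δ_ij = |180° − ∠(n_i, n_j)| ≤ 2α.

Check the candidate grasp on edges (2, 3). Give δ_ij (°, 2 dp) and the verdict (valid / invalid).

δ = 129.55°, invalid

α = atan 0.3 = 16.70°;  2α = 33.40°
edge 2: e_2 = (-1.50, -3.77);  n_2 = (-0.9292, +0.3697)
edge 3: e_3 = (+1.35, -2.46);  n_3 = (-0.8767, -0.4811)
∠(n_2, n_3) = 50.45°
δ = |180° − 50.45°| = 129.55°
129.55° > 2α = 33.40°  →  invalid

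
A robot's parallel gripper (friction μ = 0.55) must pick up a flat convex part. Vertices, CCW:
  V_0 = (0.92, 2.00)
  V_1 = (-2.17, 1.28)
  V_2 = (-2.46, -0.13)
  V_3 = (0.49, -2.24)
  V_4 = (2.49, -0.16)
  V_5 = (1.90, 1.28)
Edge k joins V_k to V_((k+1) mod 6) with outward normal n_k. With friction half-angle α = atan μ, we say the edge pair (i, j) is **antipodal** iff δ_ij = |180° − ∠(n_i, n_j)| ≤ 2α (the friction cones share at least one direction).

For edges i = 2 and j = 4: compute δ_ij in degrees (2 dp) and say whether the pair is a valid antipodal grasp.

α = atan 0.55 = 28.81°;  2α = 57.62°
edge 2: e_2 = (+2.95, -2.11);  n_2 = (-0.5818, -0.8134)
edge 4: e_4 = (-0.59, +1.44);  n_4 = (+0.9253, +0.3791)
∠(n_2, n_4) = 147.85°
δ = |180° − 147.85°| = 32.15°
32.15° ≤ 2α = 57.62°  →  valid

δ = 32.15°, valid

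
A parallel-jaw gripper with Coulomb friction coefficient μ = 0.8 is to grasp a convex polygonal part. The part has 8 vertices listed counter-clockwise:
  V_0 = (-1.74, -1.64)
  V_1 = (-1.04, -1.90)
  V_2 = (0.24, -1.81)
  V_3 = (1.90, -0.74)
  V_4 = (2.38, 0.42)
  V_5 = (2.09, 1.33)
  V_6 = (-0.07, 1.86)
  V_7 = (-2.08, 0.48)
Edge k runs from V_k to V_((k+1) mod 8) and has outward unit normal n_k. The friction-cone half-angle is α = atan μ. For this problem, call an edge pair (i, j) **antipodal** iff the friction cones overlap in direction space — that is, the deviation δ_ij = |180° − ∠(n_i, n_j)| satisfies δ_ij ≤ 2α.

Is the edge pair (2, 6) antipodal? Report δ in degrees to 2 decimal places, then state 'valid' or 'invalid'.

δ = 1.67°, valid

α = atan 0.8 = 38.66°;  2α = 77.32°
edge 2: e_2 = (+1.66, +1.07);  n_2 = (+0.5418, -0.8405)
edge 6: e_6 = (-2.01, -1.38);  n_6 = (-0.5660, +0.8244)
∠(n_2, n_6) = 178.33°
δ = |180° − 178.33°| = 1.67°
1.67° ≤ 2α = 77.32°  →  valid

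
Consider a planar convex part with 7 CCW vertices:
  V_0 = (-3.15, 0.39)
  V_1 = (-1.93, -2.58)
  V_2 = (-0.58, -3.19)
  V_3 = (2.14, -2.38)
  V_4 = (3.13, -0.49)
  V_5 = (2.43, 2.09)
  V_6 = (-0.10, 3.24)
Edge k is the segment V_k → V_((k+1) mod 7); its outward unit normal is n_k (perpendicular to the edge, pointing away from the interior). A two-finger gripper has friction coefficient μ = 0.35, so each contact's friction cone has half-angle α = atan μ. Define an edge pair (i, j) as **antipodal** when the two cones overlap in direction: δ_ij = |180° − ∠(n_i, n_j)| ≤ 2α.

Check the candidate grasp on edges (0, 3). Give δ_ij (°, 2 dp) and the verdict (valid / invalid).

α = atan 0.35 = 19.29°;  2α = 38.58°
edge 0: e_0 = (+1.22, -2.97);  n_0 = (-0.9250, -0.3800)
edge 3: e_3 = (+0.99, +1.89);  n_3 = (+0.8858, -0.4640)
∠(n_0, n_3) = 130.02°
δ = |180° − 130.02°| = 49.98°
49.98° > 2α = 38.58°  →  invalid

δ = 49.98°, invalid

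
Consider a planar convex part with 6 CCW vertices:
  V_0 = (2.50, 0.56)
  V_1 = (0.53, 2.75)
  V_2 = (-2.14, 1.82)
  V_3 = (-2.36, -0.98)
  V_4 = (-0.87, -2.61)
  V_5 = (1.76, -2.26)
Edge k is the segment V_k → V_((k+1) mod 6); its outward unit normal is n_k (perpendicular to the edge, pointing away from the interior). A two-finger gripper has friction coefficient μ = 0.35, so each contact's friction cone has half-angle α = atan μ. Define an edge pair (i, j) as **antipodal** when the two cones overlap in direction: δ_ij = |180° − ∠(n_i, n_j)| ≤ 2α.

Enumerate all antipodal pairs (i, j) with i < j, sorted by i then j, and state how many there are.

count = 3; pairs: (0,3), (1,4), (2,5)

α = atan 0.35 = 19.29°;  2α = 38.58°
n_0 = (+0.7435, +0.6688)
n_1 = (-0.3289, +0.9444)
n_2 = (-0.9969, +0.0783)
n_3 = (-0.7381, -0.6747)
n_4 = (+0.1319, -0.9913)
n_5 = (+0.9673, -0.2538)
  (0,1): δ = 112.77°  ·
  (0,2): δ = 46.47°  ·
  (0,3): δ = 0.46°  ✓
  (0,4): δ = 55.61°  ·
  (0,5): δ = 123.32°  ·
  (1,2): δ = 113.70°  ·
  (1,3): δ = 66.77°  ·
  (1,4): δ = 11.62°  ✓
  (1,5): δ = 56.09°  ·
  (2,3): δ = 133.08°  ·
  (2,4): δ = 77.93°  ·
  (2,5): δ = 10.21°  ✓
  (3,4): δ = 124.85°  ·
  (3,5): δ = 57.13°  ·
  (4,5): δ = 112.28°  ·
antipodal pairs: 3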